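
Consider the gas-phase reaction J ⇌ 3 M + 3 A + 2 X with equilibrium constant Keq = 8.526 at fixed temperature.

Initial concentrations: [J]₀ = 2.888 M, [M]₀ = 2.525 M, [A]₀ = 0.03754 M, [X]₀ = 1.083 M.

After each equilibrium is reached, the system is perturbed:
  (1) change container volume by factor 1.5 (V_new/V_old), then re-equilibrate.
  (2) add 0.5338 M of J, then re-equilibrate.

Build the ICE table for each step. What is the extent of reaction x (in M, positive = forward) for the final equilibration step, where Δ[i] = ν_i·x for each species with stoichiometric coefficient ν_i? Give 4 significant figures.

Q₀ = 3.4588e-04 vs Keq = 8.526 ⇒ Q<K, forward
Step 1:
                   J          M          A          X
  I            2.888      2.525    0.03754      1.083
  C          -0.2141     0.6423     0.6423     0.4282
  E            2.674      3.167     0.6798      1.511
  solve Keq expr → x = 0.2141; check Q = 8.526
Then change container volume by factor 1.5 (V_new/V_old).
Step 2:
                   J          M          A          X
  I            1.783      2.112     0.4532      1.007
  C          -0.1263     0.3788     0.3788     0.2525
  E            1.656       2.49      0.832       1.26
  solve Keq expr → x = 0.1263; check Q = 8.526
Then add 0.5338 M of J.
Step 3:
                   J          M          A          X
  I             2.19       2.49      0.832       1.26
  C         -0.01579    0.04736    0.04736    0.03158
  E            2.174      2.538     0.8794      1.292
  solve Keq expr → x = 0.01579; check Q = 8.526

x = 0.01579 M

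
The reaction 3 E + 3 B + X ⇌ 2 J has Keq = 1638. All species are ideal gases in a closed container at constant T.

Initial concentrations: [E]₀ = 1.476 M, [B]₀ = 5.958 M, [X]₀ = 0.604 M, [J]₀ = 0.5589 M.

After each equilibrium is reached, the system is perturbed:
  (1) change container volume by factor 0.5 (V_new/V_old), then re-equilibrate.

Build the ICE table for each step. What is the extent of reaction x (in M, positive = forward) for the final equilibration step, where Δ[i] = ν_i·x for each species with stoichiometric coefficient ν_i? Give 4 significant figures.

Q₀ = 7.6045e-04 vs Keq = 1638 ⇒ Q<K, forward
Step 1:
                   E          B          X          J
  Initial      1.476      5.958      0.604     0.5589
  Change      -1.427     -1.427    -0.4757     0.9514
  Equil      0.04887      4.531     0.1283       1.51
  solve Keq expr → x = 0.4757; check Q = 1638
Then change container volume by factor 0.5 (V_new/V_old).
Step 2:
                   E          B          X          J
  Initial    0.09774      9.062     0.2566      3.021
  Change    -0.06549   -0.06549   -0.02183    0.04366
  Equil      0.03225      8.996     0.2347      3.064
  solve Keq expr → x = 0.02183; check Q = 1638

x = 0.02183 M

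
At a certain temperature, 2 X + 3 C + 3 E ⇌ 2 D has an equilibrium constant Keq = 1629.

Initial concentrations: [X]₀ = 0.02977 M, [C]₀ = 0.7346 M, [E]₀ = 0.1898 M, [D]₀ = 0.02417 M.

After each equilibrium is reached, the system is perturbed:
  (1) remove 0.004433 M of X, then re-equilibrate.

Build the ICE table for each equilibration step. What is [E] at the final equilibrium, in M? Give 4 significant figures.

[E]_eq = 0.1778 M

Q₀ = 243.2 vs Keq = 1629 ⇒ Q<K, forward
Step 1:
                  X         C         E         D
  init      0.02977    0.7346    0.1898   0.02417
  Δ        -0.01043  -0.01564  -0.01564   0.01043
  eq        0.01934     0.719    0.1742    0.0346
  solve Keq expr → x = 0.005213; check Q = 1629
Then remove 0.004433 M of X.
Step 2:
                  X         C         E         D
  init      0.01491     0.719    0.1742    0.0346
  Δ        0.002409  0.003614  0.003614 -0.002409
  eq        0.01732    0.7226    0.1778   0.03219
  solve Keq expr → x = -0.001205; check Q = 1629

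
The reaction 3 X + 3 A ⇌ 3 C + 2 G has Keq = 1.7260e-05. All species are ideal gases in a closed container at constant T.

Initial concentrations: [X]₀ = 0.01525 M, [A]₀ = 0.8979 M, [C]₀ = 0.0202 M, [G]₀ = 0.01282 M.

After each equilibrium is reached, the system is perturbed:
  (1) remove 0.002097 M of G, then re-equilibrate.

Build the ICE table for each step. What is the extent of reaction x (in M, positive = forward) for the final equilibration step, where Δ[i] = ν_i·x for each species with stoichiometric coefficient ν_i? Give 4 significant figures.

Q₀ = 5.2764e-04 vs Keq = 1.7260e-05 ⇒ Q>K, reverse
Step 1:
                  X         A         C         G
  init      0.01525    0.8979    0.0202   0.01282
  Δ        0.007154  0.007154 -0.007154 -0.004769
  eq         0.0224    0.9051   0.01305  0.008051
  solve Keq expr → x = -0.002385; check Q = 1.7260e-05
Then remove 0.002097 M of G.
Step 2:
                  X         A         C         G
  init       0.0224    0.9051   0.01305  0.005954
  Δ       -0.001053 -0.001053  0.001053 7.0176e-04
  eq        0.02135     0.904    0.0141  0.006655
  solve Keq expr → x = 3.5088e-04; check Q = 1.7260e-05

x = 3.5088e-04 M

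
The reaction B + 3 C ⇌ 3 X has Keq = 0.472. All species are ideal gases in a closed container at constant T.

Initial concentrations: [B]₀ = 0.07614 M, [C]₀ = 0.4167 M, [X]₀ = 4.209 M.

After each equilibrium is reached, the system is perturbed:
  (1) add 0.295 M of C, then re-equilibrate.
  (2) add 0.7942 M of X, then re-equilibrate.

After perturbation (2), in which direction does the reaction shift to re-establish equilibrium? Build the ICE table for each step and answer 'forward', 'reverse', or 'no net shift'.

Direction: reverse

Q₀ = 1.3535e+04 vs Keq = 0.472 ⇒ Q>K, reverse
Step 1:
                    B           C           X
  init        0.07614      0.4167       4.209
  Δ            0.7518       2.255      -2.255
  eq           0.8279       2.672       1.954
  solve Keq expr → x = -0.7518; check Q = 0.472
Then add 0.295 M of C.
Step 2:
                    B           C           X
  init         0.8279       2.967       1.954
  Δ          -0.03566      -0.107       0.107
  eq           0.7923        2.86       2.061
  solve Keq expr → x = 0.03566; check Q = 0.472
Then add 0.7942 M of X.
Step 3:
                    B           C           X
  init         0.7923        2.86       2.855
  Δ            0.1303      0.3908     -0.3908
  eq           0.9225       3.251       2.464
  solve Keq expr → x = -0.1303; check Q = 0.472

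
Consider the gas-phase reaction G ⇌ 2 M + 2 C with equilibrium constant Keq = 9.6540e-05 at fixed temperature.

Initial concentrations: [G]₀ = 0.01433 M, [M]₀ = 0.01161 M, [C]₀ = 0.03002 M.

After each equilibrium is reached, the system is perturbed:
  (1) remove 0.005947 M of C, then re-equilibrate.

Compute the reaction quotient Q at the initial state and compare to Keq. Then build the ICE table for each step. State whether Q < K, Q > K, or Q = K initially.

Q₀ = 8.4770e-06 vs Keq = 9.6540e-05 ⇒ Q<K, forward
Step 1:
                   G          M          C
  Initial    0.01433    0.01161    0.03002
  Change   -0.005477    0.01095    0.01095
  Equil     0.008853    0.02256    0.04097
  solve Keq expr → x = 0.005477; check Q = 9.6540e-05
Then remove 0.005947 M of C.
Step 2:
                   G          M          C
  Initial   0.008853    0.02256    0.03503
  Change  -7.8140e-04   0.001563   0.001563
  Equil     0.008072    0.02413    0.03659
  solve Keq expr → x = 7.8140e-04; check Q = 9.6540e-05

Q₀ = 8.4770e-06; Q < K (proceeds forward)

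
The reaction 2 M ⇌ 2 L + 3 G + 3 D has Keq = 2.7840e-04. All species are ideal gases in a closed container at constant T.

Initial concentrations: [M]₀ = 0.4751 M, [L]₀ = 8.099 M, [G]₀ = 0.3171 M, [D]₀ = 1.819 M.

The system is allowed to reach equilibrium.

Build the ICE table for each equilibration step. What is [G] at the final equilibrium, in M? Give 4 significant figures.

[G]_eq = 0.00844 M

Q₀ = 55.77 vs Keq = 2.7840e-04 ⇒ Q>K, reverse
Step 1:
                   M          L          G          D
  Initial     0.4751      8.099     0.3171      1.819
  Change      0.2058    -0.2058    -0.3087    -0.3087
  Equil       0.6809      7.893    0.00844       1.51
  solve Keq expr → x = -0.1029; check Q = 2.7840e-04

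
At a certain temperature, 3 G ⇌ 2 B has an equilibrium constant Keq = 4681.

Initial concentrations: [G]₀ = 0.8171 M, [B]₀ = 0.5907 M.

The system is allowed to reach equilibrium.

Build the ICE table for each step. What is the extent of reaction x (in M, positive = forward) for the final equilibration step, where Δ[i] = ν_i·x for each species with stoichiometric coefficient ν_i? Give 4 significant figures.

x = 0.2512 M

Q₀ = 0.6396 vs Keq = 4681 ⇒ Q<K, forward
Step 1:
                  G         B
  I          0.8171    0.5907
  C         -0.7537    0.5024
  E         0.06344     1.093
  solve Keq expr → x = 0.2512; check Q = 4681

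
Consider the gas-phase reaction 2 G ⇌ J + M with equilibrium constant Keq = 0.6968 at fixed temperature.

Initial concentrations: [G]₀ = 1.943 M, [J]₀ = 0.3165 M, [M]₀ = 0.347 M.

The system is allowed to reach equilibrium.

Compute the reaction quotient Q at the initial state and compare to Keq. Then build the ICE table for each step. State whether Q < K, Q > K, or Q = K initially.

Q₀ = 0.02909 vs Keq = 0.6968 ⇒ Q<K, forward
Step 1:
                   G          J          M
  init         1.943     0.3165      0.347
  Δ          -0.9667     0.4834     0.4834
  eq          0.9763     0.7999     0.8304
  solve Keq expr → x = 0.4834; check Q = 0.6968

Q₀ = 0.02909; Q < K (proceeds forward)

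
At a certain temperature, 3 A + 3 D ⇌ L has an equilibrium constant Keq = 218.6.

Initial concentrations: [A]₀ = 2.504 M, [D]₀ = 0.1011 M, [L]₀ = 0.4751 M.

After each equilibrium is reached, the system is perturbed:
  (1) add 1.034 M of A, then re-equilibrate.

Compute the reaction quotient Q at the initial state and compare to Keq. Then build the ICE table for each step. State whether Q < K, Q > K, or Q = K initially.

Q₀ = 29.28; Q < K (proceeds forward)

Q₀ = 29.28 vs Keq = 218.6 ⇒ Q<K, forward
Step 1:
                   A          D          L
  I            2.504     0.1011     0.4751
  C         -0.04778   -0.04778    0.01593
  E            2.456    0.05332      0.491
  solve Keq expr → x = 0.01593; check Q = 218.6
Then add 1.034 M of A.
Step 2:
                   A          D          L
  I             3.49    0.05332      0.491
  C          -0.0155    -0.0155   0.005166
  E            3.475    0.03782     0.4962
  solve Keq expr → x = 0.005166; check Q = 218.6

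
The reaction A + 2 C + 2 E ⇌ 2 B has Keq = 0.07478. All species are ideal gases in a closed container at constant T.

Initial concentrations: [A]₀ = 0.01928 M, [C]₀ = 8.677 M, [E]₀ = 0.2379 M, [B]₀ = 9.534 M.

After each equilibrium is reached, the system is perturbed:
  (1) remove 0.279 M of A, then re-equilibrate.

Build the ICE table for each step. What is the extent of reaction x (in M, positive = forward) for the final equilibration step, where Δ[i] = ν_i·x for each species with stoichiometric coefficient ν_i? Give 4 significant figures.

Q₀ = 1106 vs Keq = 0.07478 ⇒ Q>K, reverse
Step 1:
                    A           C           E           B
  Initial     0.01928       8.677      0.2379       9.534
  Change        1.074       2.148       2.148      -2.148
  Equil         1.093       10.83       2.386       7.386
  solve Keq expr → x = -1.074; check Q = 0.07478
Then remove 0.279 M of A.
Step 2:
                    A           C           E           B
  Initial      0.8144       10.83       2.386       7.386
  Change      0.07943      0.1589      0.1589     -0.1589
  Equil        0.8938       10.98       2.545       7.227
  solve Keq expr → x = -0.07943; check Q = 0.07478

x = -0.07943 M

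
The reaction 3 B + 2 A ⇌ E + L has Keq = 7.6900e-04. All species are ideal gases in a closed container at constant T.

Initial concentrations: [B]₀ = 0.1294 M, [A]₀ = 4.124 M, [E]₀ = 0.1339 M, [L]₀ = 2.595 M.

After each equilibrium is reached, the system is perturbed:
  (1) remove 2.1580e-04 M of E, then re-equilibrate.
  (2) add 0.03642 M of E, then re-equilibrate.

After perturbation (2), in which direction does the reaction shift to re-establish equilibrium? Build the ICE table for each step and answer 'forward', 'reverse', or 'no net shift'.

Direction: reverse

Q₀ = 9.429 vs Keq = 7.6900e-04 ⇒ Q>K, reverse
Step 1:
                   B          A          E          L
  init        0.1294      4.124     0.1339      2.595
  Δ            0.399      0.266     -0.133     -0.133
  eq          0.5284       4.39 8.8828e-04      2.462
  solve Keq expr → x = -0.133; check Q = 7.6900e-04
Then remove 2.1580e-04 M of E.
Step 2:
                   B          A          E          L
  init        0.5284       4.39 6.7248e-04      2.462
  Δ       -6.3703e-04 -4.2469e-04 2.1234e-04 2.1234e-04
  eq          0.5278       4.39 8.8482e-04      2.462
  solve Keq expr → x = 2.1234e-04; check Q = 7.6900e-04
Then add 0.03642 M of E.
Step 3:
                   B          A          E          L
  init        0.5278       4.39     0.0373      2.462
  Δ           0.1071    0.07138   -0.03569   -0.03569
  eq          0.6349      4.461   0.001614      2.427
  solve Keq expr → x = -0.03569; check Q = 7.6900e-04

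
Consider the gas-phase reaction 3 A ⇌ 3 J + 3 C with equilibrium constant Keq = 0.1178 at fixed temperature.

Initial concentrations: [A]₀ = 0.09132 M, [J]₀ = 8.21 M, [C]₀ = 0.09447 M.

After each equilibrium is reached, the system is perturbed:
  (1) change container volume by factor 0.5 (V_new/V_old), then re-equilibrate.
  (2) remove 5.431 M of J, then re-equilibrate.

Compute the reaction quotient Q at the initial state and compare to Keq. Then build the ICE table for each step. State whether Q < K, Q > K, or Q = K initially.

Q₀ = 612.7; Q > K (proceeds reverse)

Q₀ = 612.7 vs Keq = 0.1178 ⇒ Q>K, reverse
Step 1:
                  A         J         C
  init      0.09132      8.21   0.09447
  Δ          0.0839   -0.0839   -0.0839
  eq         0.1752     8.126   0.01057
  solve Keq expr → x = -0.02797; check Q = 0.1178
Then change container volume by factor 0.5 (V_new/V_old).
Step 2:
                  A         J         C
  init       0.3504     16.25   0.02114
  Δ         0.01025  -0.01025  -0.01025
  eq         0.3607     16.24   0.01089
  solve Keq expr → x = -0.003418; check Q = 0.1178
Then remove 5.431 M of J.
Step 3:
                  A         J         C
  init       0.3607     10.81   0.01089
  Δ       -0.005224  0.005224  0.005224
  eq         0.3555     10.82   0.01611
  solve Keq expr → x = 0.001741; check Q = 0.1178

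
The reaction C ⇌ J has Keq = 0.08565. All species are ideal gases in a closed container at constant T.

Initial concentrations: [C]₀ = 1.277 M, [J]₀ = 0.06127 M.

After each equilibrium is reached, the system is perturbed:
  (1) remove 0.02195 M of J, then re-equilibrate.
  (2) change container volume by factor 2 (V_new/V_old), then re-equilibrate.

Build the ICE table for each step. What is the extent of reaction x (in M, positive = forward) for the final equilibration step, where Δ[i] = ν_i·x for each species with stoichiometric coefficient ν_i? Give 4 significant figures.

Q₀ = 0.04798 vs Keq = 0.08565 ⇒ Q<K, forward
Step 1:
                  C         J
  I           1.277   0.06127
  C        -0.04431   0.04431
  E           1.233    0.1056
  solve Keq expr → x = 0.04431; check Q = 0.08565
Then remove 0.02195 M of J.
Step 2:
                  C         J
  I           1.233   0.08363
  C        -0.02022   0.02022
  E           1.212    0.1038
  solve Keq expr → x = 0.02022; check Q = 0.08565
Then change container volume by factor 2 (V_new/V_old).
Step 3:
                  C         J
  I          0.6062   0.05192
  C               0         0
  E          0.6062   0.05192
  solve Keq expr → x = 0; check Q = 0.08565

x = 0 M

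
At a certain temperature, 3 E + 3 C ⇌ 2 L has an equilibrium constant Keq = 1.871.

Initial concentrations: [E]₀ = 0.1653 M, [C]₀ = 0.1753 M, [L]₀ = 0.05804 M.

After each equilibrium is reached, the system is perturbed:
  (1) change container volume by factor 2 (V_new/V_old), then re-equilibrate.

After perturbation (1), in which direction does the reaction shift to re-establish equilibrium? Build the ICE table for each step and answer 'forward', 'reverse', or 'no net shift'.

Direction: reverse

Q₀ = 138.4 vs Keq = 1.871 ⇒ Q>K, reverse
Step 1:
                   E          C          L
  init        0.1653     0.1753    0.05804
  Δ          0.06152    0.06152   -0.04101
  eq          0.2268     0.2368    0.01703
  solve Keq expr → x = -0.02051; check Q = 1.871
Then change container volume by factor 2 (V_new/V_old).
Step 2:
                   E          C          L
  init        0.1134     0.1184   0.008514
  Δ         0.008795   0.008795  -0.005863
  eq          0.1222     0.1272   0.002651
  solve Keq expr → x = -0.002932; check Q = 1.871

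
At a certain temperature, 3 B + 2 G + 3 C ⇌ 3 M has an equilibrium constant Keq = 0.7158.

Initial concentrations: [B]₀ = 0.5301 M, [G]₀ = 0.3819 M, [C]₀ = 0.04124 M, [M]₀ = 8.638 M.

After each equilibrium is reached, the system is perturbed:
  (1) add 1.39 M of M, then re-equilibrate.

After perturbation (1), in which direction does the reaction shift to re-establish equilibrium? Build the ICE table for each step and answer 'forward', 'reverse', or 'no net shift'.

Q₀ = 4.2297e+08 vs Keq = 0.7158 ⇒ Q>K, reverse
Step 1:
                   B          G          C          M
  Initial     0.5301     0.3819    0.04124      8.638
  Change       2.002      1.335      2.002     -2.002
  Equil        2.532      1.717      2.043      6.636
  solve Keq expr → x = -0.6674; check Q = 0.7158
Then add 1.39 M of M.
Step 2:
                   B          G          C          M
  Initial      2.532      1.717      2.043      8.026
  Change      0.1543     0.1029     0.1543    -0.1543
  Equil        2.687       1.82      2.198      7.872
  solve Keq expr → x = -0.05144; check Q = 0.7158

Direction: reverse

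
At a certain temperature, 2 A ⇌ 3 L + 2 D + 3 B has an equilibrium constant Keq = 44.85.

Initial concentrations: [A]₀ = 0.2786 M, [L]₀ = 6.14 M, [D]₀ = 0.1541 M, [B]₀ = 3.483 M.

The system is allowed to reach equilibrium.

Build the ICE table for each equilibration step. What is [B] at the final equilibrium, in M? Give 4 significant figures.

Q₀ = 2992 vs Keq = 44.85 ⇒ Q>K, reverse
Step 1:
                    A           L           D           B
  I            0.2786        6.14      0.1541       3.483
  C            0.1232     -0.1848     -0.1232     -0.1848
  E            0.4018       5.955     0.03091       3.298
  solve Keq expr → x = -0.06159; check Q = 44.85

[B]_eq = 3.298 M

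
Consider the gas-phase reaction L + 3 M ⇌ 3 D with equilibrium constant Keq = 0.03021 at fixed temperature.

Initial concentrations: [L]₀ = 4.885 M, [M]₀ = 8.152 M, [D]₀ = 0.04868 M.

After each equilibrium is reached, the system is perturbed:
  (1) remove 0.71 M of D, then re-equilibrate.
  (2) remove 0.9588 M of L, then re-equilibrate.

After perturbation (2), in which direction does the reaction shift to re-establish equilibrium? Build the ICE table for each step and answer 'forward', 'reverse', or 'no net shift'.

Direction: reverse

Q₀ = 4.3591e-08 vs Keq = 0.03021 ⇒ Q<K, forward
Step 1:
                    L           M           D
  I             4.885       8.152     0.04868
  C            -0.888      -2.664       2.664
  E             3.997       5.488       2.713
  solve Keq expr → x = 0.888; check Q = 0.03021
Then remove 0.71 M of D.
Step 2:
                    L           M           D
  I             3.997       5.488       2.003
  C           -0.1513     -0.4539      0.4539
  E             3.846       5.034       2.456
  solve Keq expr → x = 0.1513; check Q = 0.03021
Then remove 0.9588 M of L.
Step 3:
                    L           M           D
  I             2.887       5.034       2.456
  C           0.04874      0.1462     -0.1462
  E             2.936        5.18        2.31
  solve Keq expr → x = -0.04874; check Q = 0.03021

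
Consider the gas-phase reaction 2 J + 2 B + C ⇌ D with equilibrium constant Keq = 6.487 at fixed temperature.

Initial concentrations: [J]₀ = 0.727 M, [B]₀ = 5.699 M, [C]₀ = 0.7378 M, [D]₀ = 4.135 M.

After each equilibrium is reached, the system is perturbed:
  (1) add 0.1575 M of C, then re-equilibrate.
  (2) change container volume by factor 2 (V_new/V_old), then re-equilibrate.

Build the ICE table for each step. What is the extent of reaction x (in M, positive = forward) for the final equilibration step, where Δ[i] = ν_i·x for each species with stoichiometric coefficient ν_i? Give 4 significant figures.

x = -0.1061 M

Q₀ = 0.3265 vs Keq = 6.487 ⇒ Q<K, forward
Step 1:
                  J         B         C         D
  init        0.727     5.699    0.7378     4.135
  Δ         -0.5005   -0.5005   -0.2502    0.2502
  eq         0.2265     5.199    0.4876     4.385
  solve Keq expr → x = 0.2502; check Q = 6.487
Then add 0.1575 M of C.
Step 2:
                  J         B         C         D
  init       0.2265     5.199    0.6451     4.385
  Δ        -0.02624  -0.02624  -0.01312   0.01312
  eq         0.2003     5.172    0.6319     4.398
  solve Keq expr → x = 0.01312; check Q = 6.487
Then change container volume by factor 2 (V_new/V_old).
Step 3:
                  J         B         C         D
  init       0.1001     2.586     0.316     2.199
  Δ          0.2123    0.2123    0.1061   -0.1061
  eq         0.3124     2.798    0.4221     2.093
  solve Keq expr → x = -0.1061; check Q = 6.487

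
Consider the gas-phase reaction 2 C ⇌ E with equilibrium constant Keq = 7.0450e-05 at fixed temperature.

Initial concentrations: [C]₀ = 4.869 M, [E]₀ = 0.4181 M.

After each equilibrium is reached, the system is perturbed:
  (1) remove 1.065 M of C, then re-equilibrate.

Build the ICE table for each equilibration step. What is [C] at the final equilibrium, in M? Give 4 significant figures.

Q₀ = 0.01764 vs Keq = 7.0450e-05 ⇒ Q>K, reverse
Step 1:
                    C           E
  Initial       4.869      0.4181
  Change       0.8316     -0.4158
  Equil         5.701    0.002289
  solve Keq expr → x = -0.4158; check Q = 7.0450e-05
Then remove 1.065 M of C.
Step 2:
                    C           E
  Initial       4.636    0.002289
  Change     0.001549 -7.7451e-04
  Equil         4.637    0.001515
  solve Keq expr → x = -7.7451e-04; check Q = 7.0450e-05

[C]_eq = 4.637 M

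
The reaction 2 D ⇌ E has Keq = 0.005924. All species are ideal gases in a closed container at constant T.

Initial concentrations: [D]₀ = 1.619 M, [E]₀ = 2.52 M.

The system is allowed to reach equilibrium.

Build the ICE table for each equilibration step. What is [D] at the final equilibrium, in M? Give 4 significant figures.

[D]_eq = 6.203 M

Q₀ = 0.9614 vs Keq = 0.005924 ⇒ Q>K, reverse
Step 1:
                    D           E
  Initial       1.619        2.52
  Change        4.584      -2.292
  Equil         6.203      0.2279
  solve Keq expr → x = -2.292; check Q = 0.005924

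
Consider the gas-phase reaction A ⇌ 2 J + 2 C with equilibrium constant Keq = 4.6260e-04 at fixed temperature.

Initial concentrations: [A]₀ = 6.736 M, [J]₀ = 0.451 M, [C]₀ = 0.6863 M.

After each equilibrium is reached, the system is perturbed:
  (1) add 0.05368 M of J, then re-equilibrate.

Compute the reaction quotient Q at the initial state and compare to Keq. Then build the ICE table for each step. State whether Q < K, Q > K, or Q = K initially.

Q₀ = 0.01422; Q > K (proceeds reverse)

Q₀ = 0.01422 vs Keq = 4.6260e-04 ⇒ Q>K, reverse
Step 1:
                   A          J          C
  I            6.736      0.451     0.6863
  C           0.1518    -0.3035    -0.3035
  E            6.888     0.1475     0.3828
  solve Keq expr → x = -0.1518; check Q = 4.6260e-04
Then add 0.05368 M of J.
Step 2:
                   A          J          C
  I            6.888     0.2012     0.3828
  C          0.01873   -0.03746   -0.03746
  E            6.906     0.1637     0.3453
  solve Keq expr → x = -0.01873; check Q = 4.6260e-04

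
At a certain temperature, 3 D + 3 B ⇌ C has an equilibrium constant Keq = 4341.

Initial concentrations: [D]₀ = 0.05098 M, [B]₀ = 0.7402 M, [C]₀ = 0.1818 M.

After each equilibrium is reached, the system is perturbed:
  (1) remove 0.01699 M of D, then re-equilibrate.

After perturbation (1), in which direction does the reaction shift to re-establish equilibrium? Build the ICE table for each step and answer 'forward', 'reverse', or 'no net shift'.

Q₀ = 3383 vs Keq = 4341 ⇒ Q<K, forward
Step 1:
                  D         B         C
  Initial   0.05098    0.7402    0.1818
  Change   -0.00372  -0.00372   0.00124
  Equil     0.04726    0.7365     0.183
  solve Keq expr → x = 0.00124; check Q = 4341
Then remove 0.01699 M of D.
Step 2:
                  D         B         C
  Initial   0.03027    0.7365     0.183
  Change    0.01557   0.01557  -0.00519
  Equil     0.04584     0.752    0.1779
  solve Keq expr → x = -0.00519; check Q = 4341

Direction: reverse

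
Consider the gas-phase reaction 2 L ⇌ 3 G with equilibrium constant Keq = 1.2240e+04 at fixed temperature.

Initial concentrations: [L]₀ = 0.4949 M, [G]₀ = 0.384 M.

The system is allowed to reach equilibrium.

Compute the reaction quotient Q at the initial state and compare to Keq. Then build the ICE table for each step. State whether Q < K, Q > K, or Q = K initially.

Q₀ = 0.2312; Q < K (proceeds forward)

Q₀ = 0.2312 vs Keq = 1.2240e+04 ⇒ Q<K, forward
Step 1:
                   L          G
  Initial     0.4949      0.384
  Change     -0.4843     0.7265
  Equil      0.01058       1.11
  solve Keq expr → x = 0.2422; check Q = 1.2240e+04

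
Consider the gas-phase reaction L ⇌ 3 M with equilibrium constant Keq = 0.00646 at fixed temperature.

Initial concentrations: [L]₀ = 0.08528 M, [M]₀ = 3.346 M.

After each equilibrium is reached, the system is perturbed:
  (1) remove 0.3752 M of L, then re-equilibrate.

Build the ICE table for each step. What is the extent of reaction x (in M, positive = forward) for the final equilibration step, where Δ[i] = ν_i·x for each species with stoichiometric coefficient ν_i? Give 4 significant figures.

Q₀ = 439.3 vs Keq = 0.00646 ⇒ Q>K, reverse
Step 1:
                   L          M
  Initial    0.08528      3.346
  Change       1.051     -3.152
  Equil        1.136     0.1943
  solve Keq expr → x = -1.051; check Q = 0.00646
Then remove 0.3752 M of L.
Step 2:
                   L          M
  Initial     0.7606     0.1943
  Change    0.007908   -0.02372
  Equil       0.7685     0.1706
  solve Keq expr → x = -0.007908; check Q = 0.00646

x = -0.007908 M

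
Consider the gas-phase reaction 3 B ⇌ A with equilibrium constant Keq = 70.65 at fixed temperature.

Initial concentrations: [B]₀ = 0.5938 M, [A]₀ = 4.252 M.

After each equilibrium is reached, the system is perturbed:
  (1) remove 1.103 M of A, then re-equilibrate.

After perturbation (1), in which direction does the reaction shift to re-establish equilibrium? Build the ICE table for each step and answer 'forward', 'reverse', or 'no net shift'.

Q₀ = 20.31 vs Keq = 70.65 ⇒ Q<K, forward
Step 1:
                  B         A
  I          0.5938     4.252
  C         -0.1999   0.06663
  E          0.3939     4.319
  solve Keq expr → x = 0.06663; check Q = 70.65
Then remove 1.103 M of A.
Step 2:
                  B         A
  I          0.3939     3.216
  C        -0.03643   0.01214
  E          0.3575     3.228
  solve Keq expr → x = 0.01214; check Q = 70.65

Direction: forward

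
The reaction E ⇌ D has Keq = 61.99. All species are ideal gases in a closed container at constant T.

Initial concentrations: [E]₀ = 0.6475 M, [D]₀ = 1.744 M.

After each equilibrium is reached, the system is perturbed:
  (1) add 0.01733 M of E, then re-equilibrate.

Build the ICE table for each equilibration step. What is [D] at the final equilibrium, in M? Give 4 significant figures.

Q₀ = 2.693 vs Keq = 61.99 ⇒ Q<K, forward
Step 1:
                  E         D
  init       0.6475     1.744
  Δ         -0.6095    0.6095
  eq        0.03797     2.354
  solve Keq expr → x = 0.6095; check Q = 61.99
Then add 0.01733 M of E.
Step 2:
                  E         D
  init       0.0553     2.354
  Δ        -0.01705   0.01705
  eq        0.03824     2.371
  solve Keq expr → x = 0.01705; check Q = 61.99

[D]_eq = 2.371 M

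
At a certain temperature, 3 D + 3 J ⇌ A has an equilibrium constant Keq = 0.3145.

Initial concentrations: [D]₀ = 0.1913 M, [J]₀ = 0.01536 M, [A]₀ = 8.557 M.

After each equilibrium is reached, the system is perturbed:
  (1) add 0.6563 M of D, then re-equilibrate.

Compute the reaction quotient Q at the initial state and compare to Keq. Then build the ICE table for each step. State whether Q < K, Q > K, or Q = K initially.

Q₀ = 3.3729e+08; Q > K (proceeds reverse)

Q₀ = 3.3729e+08 vs Keq = 0.3145 ⇒ Q>K, reverse
Step 1:
                    D           J           A
  Initial      0.1913     0.01536       8.557
  Change        1.615       1.615     -0.5382
  Equil         1.806        1.63       8.019
  solve Keq expr → x = -0.5382; check Q = 0.3145
Then add 0.6563 M of D.
Step 2:
                    D           J           A
  Initial       2.462        1.63       8.019
  Change      -0.2775     -0.2775     0.09249
  Equil         2.185       1.352       8.111
  solve Keq expr → x = 0.09249; check Q = 0.3145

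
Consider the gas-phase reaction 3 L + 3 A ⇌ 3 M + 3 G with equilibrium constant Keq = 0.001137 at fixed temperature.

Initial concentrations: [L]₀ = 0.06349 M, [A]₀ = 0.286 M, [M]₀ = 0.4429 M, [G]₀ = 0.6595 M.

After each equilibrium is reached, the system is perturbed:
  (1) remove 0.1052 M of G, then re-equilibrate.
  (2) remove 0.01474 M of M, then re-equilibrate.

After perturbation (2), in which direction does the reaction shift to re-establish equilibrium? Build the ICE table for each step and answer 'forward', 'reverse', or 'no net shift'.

Q₀ = 4162 vs Keq = 0.001137 ⇒ Q>K, reverse
Step 1:
                  L         A         M         G
  I         0.06349     0.286    0.4429    0.6595
  C          0.3526    0.3526   -0.3526   -0.3526
  E           0.416    0.6386   0.09034    0.3069
  solve Keq expr → x = -0.1175; check Q = 0.001137
Then remove 0.1052 M of G.
Step 2:
                  L         A         M         G
  I           0.416    0.6386   0.09034    0.2017
  C         -0.0225   -0.0225    0.0225    0.0225
  E          0.3935    0.6161    0.1128    0.2242
  solve Keq expr → x = 0.007501; check Q = 0.001137
Then remove 0.01474 M of M.
Step 3:
                  L         A         M         G
  I          0.3935    0.6161    0.0981    0.2242
  C       -0.007607 -0.007607  0.007607  0.007607
  E          0.3859    0.6084    0.1057    0.2319
  solve Keq expr → x = 0.002536; check Q = 0.001137

Direction: forward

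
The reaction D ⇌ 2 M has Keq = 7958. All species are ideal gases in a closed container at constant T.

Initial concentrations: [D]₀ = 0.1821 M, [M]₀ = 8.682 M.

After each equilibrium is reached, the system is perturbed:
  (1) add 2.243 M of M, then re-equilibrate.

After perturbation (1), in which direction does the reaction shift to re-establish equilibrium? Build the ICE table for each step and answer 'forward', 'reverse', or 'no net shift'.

Q₀ = 413.9 vs Keq = 7958 ⇒ Q<K, forward
Step 1:
                    D           M
  init         0.1821       8.682
  Δ           -0.1719      0.3437
  eq          0.01024       9.026
  solve Keq expr → x = 0.1719; check Q = 7958
Then add 2.243 M of M.
Step 2:
                    D           M
  init        0.01024       11.27
  Δ          0.005688    -0.01138
  eq          0.01592       11.26
  solve Keq expr → x = -0.005688; check Q = 7958

Direction: reverse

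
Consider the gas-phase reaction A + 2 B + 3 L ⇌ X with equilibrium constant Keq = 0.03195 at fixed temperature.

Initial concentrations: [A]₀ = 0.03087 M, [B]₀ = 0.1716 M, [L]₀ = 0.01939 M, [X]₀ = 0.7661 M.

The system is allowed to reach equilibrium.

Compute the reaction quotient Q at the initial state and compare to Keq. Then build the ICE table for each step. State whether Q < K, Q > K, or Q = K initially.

Q₀ = 1.1561e+08; Q > K (proceeds reverse)

Q₀ = 1.1561e+08 vs Keq = 0.03195 ⇒ Q>K, reverse
Step 1:
                  A         B         L         X
  Initial   0.03087    0.1716   0.01939    0.7661
  Change     0.5792     1.158     1.737   -0.5792
  Equil        0.61      1.33     1.757    0.1869
  solve Keq expr → x = -0.5792; check Q = 0.03195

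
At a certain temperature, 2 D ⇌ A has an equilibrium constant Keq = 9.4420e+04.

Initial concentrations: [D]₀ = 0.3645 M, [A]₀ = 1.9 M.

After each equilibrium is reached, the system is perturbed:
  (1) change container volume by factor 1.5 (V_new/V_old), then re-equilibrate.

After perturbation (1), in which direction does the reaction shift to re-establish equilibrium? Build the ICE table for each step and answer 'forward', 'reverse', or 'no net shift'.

Direction: reverse

Q₀ = 14.3 vs Keq = 9.4420e+04 ⇒ Q<K, forward
Step 1:
                   D          A
  Initial     0.3645        1.9
  Change     -0.3598     0.1799
  Equil     0.004693       2.08
  solve Keq expr → x = 0.1799; check Q = 9.4420e+04
Then change container volume by factor 1.5 (V_new/V_old).
Step 2:
                   D          A
  Initial   0.003129      1.387
  Change  7.0273e-04 -3.5136e-04
  Equil     0.003832      1.386
  solve Keq expr → x = -3.5136e-04; check Q = 9.4420e+04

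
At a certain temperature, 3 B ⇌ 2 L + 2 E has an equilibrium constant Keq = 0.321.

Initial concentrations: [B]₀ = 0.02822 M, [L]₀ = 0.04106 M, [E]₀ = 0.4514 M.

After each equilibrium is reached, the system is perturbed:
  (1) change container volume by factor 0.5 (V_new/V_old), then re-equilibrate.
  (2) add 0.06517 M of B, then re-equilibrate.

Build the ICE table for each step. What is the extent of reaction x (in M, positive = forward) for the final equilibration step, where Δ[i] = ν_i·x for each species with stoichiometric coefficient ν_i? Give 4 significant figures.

Q₀ = 15.29 vs Keq = 0.321 ⇒ Q>K, reverse
Step 1:
                  B         L         E
  init      0.02822   0.04106    0.4514
  Δ         0.03222  -0.02148  -0.02148
  eq        0.06044   0.01958    0.4299
  solve Keq expr → x = -0.01074; check Q = 0.321
Then change container volume by factor 0.5 (V_new/V_old).
Step 2:
                  B         L         E
  init       0.1209   0.03916    0.8598
  Δ           0.011 -0.007334 -0.007334
  eq         0.1319   0.03183    0.8525
  solve Keq expr → x = -0.003667; check Q = 0.321
Then add 0.06517 M of B.
Step 3:
                  B         L         E
  init        0.197   0.03183    0.8525
  Δ        -0.02322   0.01548   0.01548
  eq         0.1738   0.04731     0.868
  solve Keq expr → x = 0.007739; check Q = 0.321

x = 0.007739 M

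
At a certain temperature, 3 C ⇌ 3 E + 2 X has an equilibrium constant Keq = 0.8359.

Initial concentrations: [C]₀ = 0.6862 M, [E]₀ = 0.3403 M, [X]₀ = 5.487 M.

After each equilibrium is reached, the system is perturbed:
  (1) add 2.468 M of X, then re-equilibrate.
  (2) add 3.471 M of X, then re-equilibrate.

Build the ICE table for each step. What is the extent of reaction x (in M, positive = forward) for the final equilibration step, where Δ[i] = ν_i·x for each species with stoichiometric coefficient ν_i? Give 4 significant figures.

x = -0.01194 M

Q₀ = 3.672 vs Keq = 0.8359 ⇒ Q>K, reverse
Step 1:
                    C           E           X
  init         0.6862      0.3403       5.487
  Δ            0.1002     -0.1002    -0.06681
  eq           0.7864      0.2401        5.42
  solve Keq expr → x = -0.03341; check Q = 0.8359
Then add 2.468 M of X.
Step 2:
                    C           E           X
  init         0.7864      0.2401       7.888
  Δ           0.04255    -0.04255    -0.02836
  eq            0.829      0.1975        7.86
  solve Keq expr → x = -0.01418; check Q = 0.8359
Then add 3.471 M of X.
Step 3:
                    C           E           X
  init          0.829      0.1975       11.33
  Δ           0.03583    -0.03583    -0.02388
  eq           0.8648      0.1617       11.31
  solve Keq expr → x = -0.01194; check Q = 0.8359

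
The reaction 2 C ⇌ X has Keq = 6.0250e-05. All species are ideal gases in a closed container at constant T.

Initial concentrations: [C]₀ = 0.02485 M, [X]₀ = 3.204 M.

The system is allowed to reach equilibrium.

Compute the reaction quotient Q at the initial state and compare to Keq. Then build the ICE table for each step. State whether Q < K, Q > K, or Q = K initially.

Q₀ = 5188 vs Keq = 6.0250e-05 ⇒ Q>K, reverse
Step 1:
                  C         X
  Initial   0.02485     3.204
  Change      6.403    -3.202
  Equil       6.428  0.002489
  solve Keq expr → x = -3.202; check Q = 6.0250e-05

Q₀ = 5188; Q > K (proceeds reverse)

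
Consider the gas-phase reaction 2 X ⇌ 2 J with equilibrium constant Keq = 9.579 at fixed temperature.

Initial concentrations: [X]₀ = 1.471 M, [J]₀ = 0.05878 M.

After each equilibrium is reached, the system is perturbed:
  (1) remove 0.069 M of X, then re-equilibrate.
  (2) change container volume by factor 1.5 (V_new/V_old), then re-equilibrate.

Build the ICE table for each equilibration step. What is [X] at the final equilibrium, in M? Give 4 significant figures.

[X]_eq = 0.2378 M

Q₀ = 0.001597 vs Keq = 9.579 ⇒ Q<K, forward
Step 1:
                   X          J
  Initial      1.471    0.05878
  Change      -1.097      1.097
  Equil       0.3736      1.156
  solve Keq expr → x = 0.5487; check Q = 9.579
Then remove 0.069 M of X.
Step 2:
                   X          J
  Initial     0.3046      1.156
  Change     0.05215   -0.05215
  Equil       0.3567      1.104
  solve Keq expr → x = -0.02608; check Q = 9.579
Then change container volume by factor 1.5 (V_new/V_old).
Step 3:
                   X          J
  Initial     0.2378      0.736
  Change           0          0
  Equil       0.2378      0.736
  solve Keq expr → x = 0; check Q = 9.579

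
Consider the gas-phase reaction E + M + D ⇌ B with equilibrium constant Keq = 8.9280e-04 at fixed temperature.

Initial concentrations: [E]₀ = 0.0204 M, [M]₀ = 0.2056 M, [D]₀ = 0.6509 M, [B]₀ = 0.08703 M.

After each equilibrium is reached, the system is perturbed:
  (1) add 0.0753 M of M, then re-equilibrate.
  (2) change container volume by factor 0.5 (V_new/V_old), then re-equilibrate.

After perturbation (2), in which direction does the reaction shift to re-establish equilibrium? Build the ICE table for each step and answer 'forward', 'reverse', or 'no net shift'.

Direction: forward

Q₀ = 31.88 vs Keq = 8.9280e-04 ⇒ Q>K, reverse
Step 1:
                   E          M          D          B
  init        0.0204     0.2056     0.6509    0.08703
  Δ          0.08701    0.08701    0.08701   -0.08701
  eq          0.1074     0.2926     0.7379 2.0706e-05
  solve Keq expr → x = -0.08701; check Q = 8.9280e-04
Then add 0.0753 M of M.
Step 2:
                   E          M          D          B
  init        0.1074     0.3679     0.7379 2.0706e-05
  Δ       -5.3265e-06 -5.3265e-06 -5.3265e-06 5.3265e-06
  eq          0.1074     0.3679     0.7379 2.6032e-05
  solve Keq expr → x = 5.3265e-06; check Q = 8.9280e-04
Then change container volume by factor 0.5 (V_new/V_old).
Step 3:
                   E          M          D          B
  init        0.2148     0.7358      1.476 5.2064e-05
  Δ       -1.5598e-04 -1.5598e-04 -1.5598e-04 1.5598e-04
  eq          0.2147     0.7357      1.476 2.0804e-04
  solve Keq expr → x = 1.5598e-04; check Q = 8.9280e-04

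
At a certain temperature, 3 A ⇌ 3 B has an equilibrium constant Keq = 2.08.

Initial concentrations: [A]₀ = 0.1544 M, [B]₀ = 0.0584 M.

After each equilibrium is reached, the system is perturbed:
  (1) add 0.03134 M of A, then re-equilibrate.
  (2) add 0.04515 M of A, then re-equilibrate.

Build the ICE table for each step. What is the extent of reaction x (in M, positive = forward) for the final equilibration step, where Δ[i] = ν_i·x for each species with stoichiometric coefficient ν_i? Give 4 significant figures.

Q₀ = 0.05411 vs Keq = 2.08 ⇒ Q<K, forward
Step 1:
                    A           B
  init         0.1544      0.0584
  Δ          -0.06092     0.06092
  eq          0.09348      0.1193
  solve Keq expr → x = 0.02031; check Q = 2.08
Then add 0.03134 M of A.
Step 2:
                    A           B
  init         0.1248      0.1193
  Δ          -0.01757     0.01757
  eq           0.1072      0.1369
  solve Keq expr → x = 0.005858; check Q = 2.08
Then add 0.04515 M of A.
Step 3:
                    A           B
  init         0.1524      0.1369
  Δ          -0.02532     0.02532
  eq           0.1271      0.1622
  solve Keq expr → x = 0.008439; check Q = 2.08

x = 0.008439 M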